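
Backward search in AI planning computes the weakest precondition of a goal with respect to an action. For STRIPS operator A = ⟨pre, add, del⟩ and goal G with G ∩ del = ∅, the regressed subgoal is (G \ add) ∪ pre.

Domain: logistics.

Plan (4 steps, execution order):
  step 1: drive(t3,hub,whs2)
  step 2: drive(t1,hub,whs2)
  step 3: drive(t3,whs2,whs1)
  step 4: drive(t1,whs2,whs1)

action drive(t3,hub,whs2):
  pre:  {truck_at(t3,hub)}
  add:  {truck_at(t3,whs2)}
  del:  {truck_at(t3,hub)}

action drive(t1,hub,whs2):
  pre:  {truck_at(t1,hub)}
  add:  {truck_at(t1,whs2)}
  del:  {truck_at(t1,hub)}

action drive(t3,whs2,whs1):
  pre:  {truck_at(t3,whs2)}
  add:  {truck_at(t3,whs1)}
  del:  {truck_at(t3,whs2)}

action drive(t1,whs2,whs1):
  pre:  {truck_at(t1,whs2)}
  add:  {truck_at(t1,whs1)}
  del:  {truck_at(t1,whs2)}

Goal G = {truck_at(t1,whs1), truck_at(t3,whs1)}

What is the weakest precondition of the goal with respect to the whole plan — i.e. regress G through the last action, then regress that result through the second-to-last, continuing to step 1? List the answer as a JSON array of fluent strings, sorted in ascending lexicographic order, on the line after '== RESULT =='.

Work backward from the goal:
  through step 4 (drive(t1,whs2,whs1)): drop {truck_at(t1,whs1)}, keep {truck_at(t3,whs1)}, require {truck_at(t1,whs2)}
    → {truck_at(t1,whs2), truck_at(t3,whs1)}
  through step 3 (drive(t3,whs2,whs1)): drop {truck_at(t3,whs1)}, keep {truck_at(t1,whs2)}, require {truck_at(t3,whs2)}
    → {truck_at(t1,whs2), truck_at(t3,whs2)}
  through step 2 (drive(t1,hub,whs2)): drop {truck_at(t1,whs2)}, keep {truck_at(t3,whs2)}, require {truck_at(t1,hub)}
    → {truck_at(t1,hub), truck_at(t3,whs2)}
  through step 1 (drive(t3,hub,whs2)): drop {truck_at(t3,whs2)}, keep {truck_at(t1,hub)}, require {truck_at(t3,hub)}
    → {truck_at(t1,hub), truck_at(t3,hub)}

== RESULT ==
["truck_at(t1,hub)", "truck_at(t3,hub)"]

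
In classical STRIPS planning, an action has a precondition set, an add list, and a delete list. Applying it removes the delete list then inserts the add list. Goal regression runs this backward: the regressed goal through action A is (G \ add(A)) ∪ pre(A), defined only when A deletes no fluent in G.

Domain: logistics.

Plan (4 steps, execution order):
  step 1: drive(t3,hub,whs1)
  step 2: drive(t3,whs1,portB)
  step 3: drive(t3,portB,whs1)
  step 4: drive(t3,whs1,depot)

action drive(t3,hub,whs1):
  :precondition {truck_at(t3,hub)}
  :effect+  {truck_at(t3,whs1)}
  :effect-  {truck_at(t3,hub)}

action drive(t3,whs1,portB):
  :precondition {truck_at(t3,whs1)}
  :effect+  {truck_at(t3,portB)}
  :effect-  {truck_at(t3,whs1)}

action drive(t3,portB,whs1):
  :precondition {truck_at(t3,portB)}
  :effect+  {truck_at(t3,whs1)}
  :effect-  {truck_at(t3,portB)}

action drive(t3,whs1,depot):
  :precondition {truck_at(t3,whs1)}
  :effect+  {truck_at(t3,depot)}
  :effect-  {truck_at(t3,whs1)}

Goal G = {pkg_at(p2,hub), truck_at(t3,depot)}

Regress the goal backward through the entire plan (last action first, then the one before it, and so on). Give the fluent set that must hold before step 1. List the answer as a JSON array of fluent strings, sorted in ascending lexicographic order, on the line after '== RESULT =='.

Regress step by step:
  through step 4 (drive(t3,whs1,depot)): drop {truck_at(t3,depot)}, keep {pkg_at(p2,hub)}, require {truck_at(t3,whs1)}
    → {pkg_at(p2,hub), truck_at(t3,whs1)}
  through step 3 (drive(t3,portB,whs1)): drop {truck_at(t3,whs1)}, keep {pkg_at(p2,hub)}, require {truck_at(t3,portB)}
    → {pkg_at(p2,hub), truck_at(t3,portB)}
  through step 2 (drive(t3,whs1,portB)): drop {truck_at(t3,portB)}, keep {pkg_at(p2,hub)}, require {truck_at(t3,whs1)}
    → {pkg_at(p2,hub), truck_at(t3,whs1)}
  through step 1 (drive(t3,hub,whs1)): drop {truck_at(t3,whs1)}, keep {pkg_at(p2,hub)}, require {truck_at(t3,hub)}
    → {pkg_at(p2,hub), truck_at(t3,hub)}

== RESULT ==
["pkg_at(p2,hub)", "truck_at(t3,hub)"]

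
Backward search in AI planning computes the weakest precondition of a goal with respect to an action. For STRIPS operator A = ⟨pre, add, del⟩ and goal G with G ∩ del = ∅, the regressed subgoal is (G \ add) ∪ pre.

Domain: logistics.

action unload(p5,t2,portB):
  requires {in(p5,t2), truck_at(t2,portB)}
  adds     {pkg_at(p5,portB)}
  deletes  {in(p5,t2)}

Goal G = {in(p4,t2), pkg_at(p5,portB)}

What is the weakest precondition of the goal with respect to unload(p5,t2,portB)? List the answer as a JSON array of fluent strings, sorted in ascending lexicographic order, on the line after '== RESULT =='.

Regress:
  G ∩ del = {}  (empty — regression defined)
  G \ add = {in(p4,t2), pkg_at(p5,portB)} \ {pkg_at(p5,portB)} = {in(p4,t2)}
  ∪ pre   = {in(p4,t2)} ∪ {in(p5,t2), truck_at(t2,portB)}
          = {in(p4,t2), in(p5,t2), truck_at(t2,portB)}

== RESULT ==
["in(p4,t2)", "in(p5,t2)", "truck_at(t2,portB)"]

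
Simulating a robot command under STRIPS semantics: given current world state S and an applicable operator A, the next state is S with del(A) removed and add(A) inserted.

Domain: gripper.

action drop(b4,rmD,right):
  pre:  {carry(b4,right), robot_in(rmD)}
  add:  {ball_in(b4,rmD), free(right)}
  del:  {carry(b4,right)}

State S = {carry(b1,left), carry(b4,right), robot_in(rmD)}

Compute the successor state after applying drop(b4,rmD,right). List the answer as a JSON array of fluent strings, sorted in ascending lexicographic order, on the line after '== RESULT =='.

Progress:
  pre ⊆ S: {carry(b4,right), robot_in(rmD)} ⊆ S  — applicable
  S \ del = {carry(b1,left), robot_in(rmD)}
  ∪ add   = {ball_in(b4,rmD), carry(b1,left), free(right), robot_in(rmD)}

== RESULT ==
["ball_in(b4,rmD)", "carry(b1,left)", "free(right)", "robot_in(rmD)"]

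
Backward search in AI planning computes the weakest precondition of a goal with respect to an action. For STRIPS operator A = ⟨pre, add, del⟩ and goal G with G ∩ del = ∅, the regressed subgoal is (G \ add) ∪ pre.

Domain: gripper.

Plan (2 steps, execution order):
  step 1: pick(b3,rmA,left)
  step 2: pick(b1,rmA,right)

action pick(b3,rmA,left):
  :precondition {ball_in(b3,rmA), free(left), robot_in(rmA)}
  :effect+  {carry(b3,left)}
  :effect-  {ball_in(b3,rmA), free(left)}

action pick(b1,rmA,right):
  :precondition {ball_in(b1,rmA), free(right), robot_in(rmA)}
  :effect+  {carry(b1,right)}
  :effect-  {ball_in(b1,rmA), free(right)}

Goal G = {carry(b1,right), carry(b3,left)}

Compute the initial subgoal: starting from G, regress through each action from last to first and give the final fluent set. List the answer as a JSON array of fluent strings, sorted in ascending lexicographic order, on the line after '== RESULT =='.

Work backward from the goal:
  through step 2 (pick(b1,rmA,right)): drop {carry(b1,right)}, keep {carry(b3,left)}, require {ball_in(b1,rmA), free(right), robot_in(rmA)}
    → {ball_in(b1,rmA), carry(b3,left), free(right), robot_in(rmA)}
  through step 1 (pick(b3,rmA,left)): drop {carry(b3,left)}, keep {ball_in(b1,rmA), free(right), robot_in(rmA)}, require {ball_in(b3,rmA), free(left), robot_in(rmA)}
    → {ball_in(b1,rmA), ball_in(b3,rmA), free(left), free(right), robot_in(rmA)}

== RESULT ==
["ball_in(b1,rmA)", "ball_in(b3,rmA)", "free(left)", "free(right)", "robot_in(rmA)"]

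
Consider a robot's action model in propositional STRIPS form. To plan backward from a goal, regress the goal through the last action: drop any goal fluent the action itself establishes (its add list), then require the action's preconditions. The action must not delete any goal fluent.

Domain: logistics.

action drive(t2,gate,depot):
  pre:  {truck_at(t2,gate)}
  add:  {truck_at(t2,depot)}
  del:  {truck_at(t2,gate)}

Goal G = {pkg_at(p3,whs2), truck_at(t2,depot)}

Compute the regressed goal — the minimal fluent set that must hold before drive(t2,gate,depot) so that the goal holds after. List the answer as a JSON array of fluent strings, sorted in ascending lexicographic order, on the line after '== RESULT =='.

Compute (G \ add) ∪ pre:
  G ∩ del = {}  (empty — regression defined)
  G \ add = {pkg_at(p3,whs2), truck_at(t2,depot)} \ {truck_at(t2,depot)} = {pkg_at(p3,whs2)}
  ∪ pre   = {pkg_at(p3,whs2)} ∪ {truck_at(t2,gate)}
          = {pkg_at(p3,whs2), truck_at(t2,gate)}

== RESULT ==
["pkg_at(p3,whs2)", "truck_at(t2,gate)"]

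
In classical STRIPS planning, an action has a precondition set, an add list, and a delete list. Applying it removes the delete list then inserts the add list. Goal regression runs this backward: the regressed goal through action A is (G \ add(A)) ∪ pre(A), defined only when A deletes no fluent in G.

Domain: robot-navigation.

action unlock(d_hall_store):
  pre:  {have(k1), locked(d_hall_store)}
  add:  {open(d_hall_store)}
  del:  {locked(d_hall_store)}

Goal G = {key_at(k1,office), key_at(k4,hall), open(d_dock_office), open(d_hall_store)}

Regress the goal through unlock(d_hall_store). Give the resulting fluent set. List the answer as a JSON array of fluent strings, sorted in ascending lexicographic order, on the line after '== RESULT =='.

Regress:
  G ∩ del = {}  (empty — regression defined)
  G \ add = {key_at(k1,office), key_at(k4,hall), open(d_dock_office), open(d_hall_store)} \ {open(d_hall_store)} = {key_at(k1,office), key_at(k4,hall), open(d_dock_office)}
  ∪ pre   = {key_at(k1,office), key_at(k4,hall), open(d_dock_office)} ∪ {have(k1), locked(d_hall_store)}
          = {have(k1), key_at(k1,office), key_at(k4,hall), locked(d_hall_store), open(d_dock_office)}

== RESULT ==
["have(k1)", "key_at(k1,office)", "key_at(k4,hall)", "locked(d_hall_store)", "open(d_dock_office)"]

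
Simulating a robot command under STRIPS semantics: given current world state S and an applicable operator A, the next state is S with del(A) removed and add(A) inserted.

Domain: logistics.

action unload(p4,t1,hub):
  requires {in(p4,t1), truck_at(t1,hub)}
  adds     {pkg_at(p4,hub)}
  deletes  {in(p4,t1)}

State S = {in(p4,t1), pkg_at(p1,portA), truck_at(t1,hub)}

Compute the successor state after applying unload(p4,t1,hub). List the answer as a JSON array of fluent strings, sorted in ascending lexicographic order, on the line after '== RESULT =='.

Progress:
  pre ⊆ S: {in(p4,t1), truck_at(t1,hub)} ⊆ S  — applicable
  S \ del = {pkg_at(p1,portA), truck_at(t1,hub)}
  ∪ add   = {pkg_at(p1,portA), pkg_at(p4,hub), truck_at(t1,hub)}

== RESULT ==
["pkg_at(p1,portA)", "pkg_at(p4,hub)", "truck_at(t1,hub)"]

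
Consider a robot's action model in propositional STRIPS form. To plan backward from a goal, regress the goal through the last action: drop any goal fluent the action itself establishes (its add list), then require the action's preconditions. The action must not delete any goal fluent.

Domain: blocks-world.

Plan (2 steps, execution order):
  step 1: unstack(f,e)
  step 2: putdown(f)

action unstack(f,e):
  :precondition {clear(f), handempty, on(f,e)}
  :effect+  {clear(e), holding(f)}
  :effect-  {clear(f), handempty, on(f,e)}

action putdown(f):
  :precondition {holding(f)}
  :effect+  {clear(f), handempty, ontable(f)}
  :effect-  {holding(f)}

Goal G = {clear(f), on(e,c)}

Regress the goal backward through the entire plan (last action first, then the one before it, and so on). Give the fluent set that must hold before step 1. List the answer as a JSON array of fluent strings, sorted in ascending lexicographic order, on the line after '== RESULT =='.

Regress step by step:
  through step 2 (putdown(f)): drop {clear(f)}, keep {on(e,c)}, require {holding(f)}
    → {holding(f), on(e,c)}
  through step 1 (unstack(f,e)): drop {holding(f)}, keep {on(e,c)}, require {clear(f), handempty, on(f,e)}
    → {clear(f), handempty, on(e,c), on(f,e)}

== RESULT ==
["clear(f)", "handempty", "on(e,c)", "on(f,e)"]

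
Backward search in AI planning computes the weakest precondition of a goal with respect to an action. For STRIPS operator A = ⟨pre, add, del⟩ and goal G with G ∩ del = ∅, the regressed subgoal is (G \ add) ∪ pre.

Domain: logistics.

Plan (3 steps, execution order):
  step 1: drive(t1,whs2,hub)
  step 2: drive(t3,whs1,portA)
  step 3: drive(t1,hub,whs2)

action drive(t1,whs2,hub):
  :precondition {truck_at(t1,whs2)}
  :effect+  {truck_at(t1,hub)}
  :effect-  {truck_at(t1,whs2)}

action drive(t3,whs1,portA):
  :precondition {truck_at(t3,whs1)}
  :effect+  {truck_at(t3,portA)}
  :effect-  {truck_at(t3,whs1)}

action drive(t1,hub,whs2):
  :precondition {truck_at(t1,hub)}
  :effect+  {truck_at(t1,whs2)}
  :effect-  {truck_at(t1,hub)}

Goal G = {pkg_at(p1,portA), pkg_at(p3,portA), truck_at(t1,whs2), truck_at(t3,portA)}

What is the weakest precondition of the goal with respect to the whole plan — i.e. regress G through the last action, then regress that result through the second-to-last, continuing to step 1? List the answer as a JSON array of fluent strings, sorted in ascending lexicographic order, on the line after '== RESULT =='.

Work backward from the goal:
  through step 3 (drive(t1,hub,whs2)): drop {truck_at(t1,whs2)}, keep {pkg_at(p1,portA), pkg_at(p3,portA), truck_at(t3,portA)}, require {truck_at(t1,hub)}
    → {pkg_at(p1,portA), pkg_at(p3,portA), truck_at(t1,hub), truck_at(t3,portA)}
  through step 2 (drive(t3,whs1,portA)): drop {truck_at(t3,portA)}, keep {pkg_at(p1,portA), pkg_at(p3,portA), truck_at(t1,hub)}, require {truck_at(t3,whs1)}
    → {pkg_at(p1,portA), pkg_at(p3,portA), truck_at(t1,hub), truck_at(t3,whs1)}
  through step 1 (drive(t1,whs2,hub)): drop {truck_at(t1,hub)}, keep {pkg_at(p1,portA), pkg_at(p3,portA), truck_at(t3,whs1)}, require {truck_at(t1,whs2)}
    → {pkg_at(p1,portA), pkg_at(p3,portA), truck_at(t1,whs2), truck_at(t3,whs1)}

== RESULT ==
["pkg_at(p1,portA)", "pkg_at(p3,portA)", "truck_at(t1,whs2)", "truck_at(t3,whs1)"]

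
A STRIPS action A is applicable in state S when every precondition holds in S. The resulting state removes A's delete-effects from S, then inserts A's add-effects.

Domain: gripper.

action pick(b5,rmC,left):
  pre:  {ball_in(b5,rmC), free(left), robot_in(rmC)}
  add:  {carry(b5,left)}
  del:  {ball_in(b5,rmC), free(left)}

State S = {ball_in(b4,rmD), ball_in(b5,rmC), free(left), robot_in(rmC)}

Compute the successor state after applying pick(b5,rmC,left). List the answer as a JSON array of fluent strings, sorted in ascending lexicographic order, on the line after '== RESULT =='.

Compute (S \ del) ∪ add:
  pre ⊆ S: {ball_in(b5,rmC), free(left), robot_in(rmC)} ⊆ S  — applicable
  S \ del = {ball_in(b4,rmD), robot_in(rmC)}
  ∪ add   = {ball_in(b4,rmD), carry(b5,left), robot_in(rmC)}

== RESULT ==
["ball_in(b4,rmD)", "carry(b5,left)", "robot_in(rmC)"]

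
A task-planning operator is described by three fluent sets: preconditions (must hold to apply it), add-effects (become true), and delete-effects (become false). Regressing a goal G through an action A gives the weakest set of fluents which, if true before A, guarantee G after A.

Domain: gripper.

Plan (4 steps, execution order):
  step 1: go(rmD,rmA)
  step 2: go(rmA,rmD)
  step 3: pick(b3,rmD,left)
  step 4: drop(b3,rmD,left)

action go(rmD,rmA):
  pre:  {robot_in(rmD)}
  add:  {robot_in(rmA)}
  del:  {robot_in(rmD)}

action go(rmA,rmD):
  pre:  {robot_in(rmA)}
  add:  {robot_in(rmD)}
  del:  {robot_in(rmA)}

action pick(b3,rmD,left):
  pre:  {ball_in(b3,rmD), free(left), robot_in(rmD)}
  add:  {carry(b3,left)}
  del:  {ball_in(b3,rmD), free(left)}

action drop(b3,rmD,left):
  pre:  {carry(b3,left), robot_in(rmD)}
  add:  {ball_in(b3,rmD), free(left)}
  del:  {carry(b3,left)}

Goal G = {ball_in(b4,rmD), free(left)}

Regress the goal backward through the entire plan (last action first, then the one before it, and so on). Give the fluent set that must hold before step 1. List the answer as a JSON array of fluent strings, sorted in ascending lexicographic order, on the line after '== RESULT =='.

Work backward from the goal:
  through step 4 (drop(b3,rmD,left)): drop {free(left)}, keep {ball_in(b4,rmD)}, require {carry(b3,left), robot_in(rmD)}
    → {ball_in(b4,rmD), carry(b3,left), robot_in(rmD)}
  through step 3 (pick(b3,rmD,left)): drop {carry(b3,left)}, keep {ball_in(b4,rmD), robot_in(rmD)}, require {ball_in(b3,rmD), free(left), robot_in(rmD)}
    → {ball_in(b3,rmD), ball_in(b4,rmD), free(left), robot_in(rmD)}
  through step 2 (go(rmA,rmD)): drop {robot_in(rmD)}, keep {ball_in(b3,rmD), ball_in(b4,rmD), free(left)}, require {robot_in(rmA)}
    → {ball_in(b3,rmD), ball_in(b4,rmD), free(left), robot_in(rmA)}
  through step 1 (go(rmD,rmA)): drop {robot_in(rmA)}, keep {ball_in(b3,rmD), ball_in(b4,rmD), free(left)}, require {robot_in(rmD)}
    → {ball_in(b3,rmD), ball_in(b4,rmD), free(left), robot_in(rmD)}

== RESULT ==
["ball_in(b3,rmD)", "ball_in(b4,rmD)", "free(left)", "robot_in(rmD)"]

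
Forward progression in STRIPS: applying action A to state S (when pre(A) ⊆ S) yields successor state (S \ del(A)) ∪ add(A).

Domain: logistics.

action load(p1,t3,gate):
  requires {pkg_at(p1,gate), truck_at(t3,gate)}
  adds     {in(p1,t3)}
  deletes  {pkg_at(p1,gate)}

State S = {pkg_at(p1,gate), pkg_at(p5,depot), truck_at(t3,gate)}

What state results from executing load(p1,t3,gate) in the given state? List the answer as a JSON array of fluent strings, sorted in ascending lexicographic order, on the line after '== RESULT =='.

Progress:
  pre ⊆ S: {pkg_at(p1,gate), truck_at(t3,gate)} ⊆ S  — applicable
  S \ del = {pkg_at(p5,depot), truck_at(t3,gate)}
  ∪ add   = {in(p1,t3), pkg_at(p5,depot), truck_at(t3,gate)}

== RESULT ==
["in(p1,t3)", "pkg_at(p5,depot)", "truck_at(t3,gate)"]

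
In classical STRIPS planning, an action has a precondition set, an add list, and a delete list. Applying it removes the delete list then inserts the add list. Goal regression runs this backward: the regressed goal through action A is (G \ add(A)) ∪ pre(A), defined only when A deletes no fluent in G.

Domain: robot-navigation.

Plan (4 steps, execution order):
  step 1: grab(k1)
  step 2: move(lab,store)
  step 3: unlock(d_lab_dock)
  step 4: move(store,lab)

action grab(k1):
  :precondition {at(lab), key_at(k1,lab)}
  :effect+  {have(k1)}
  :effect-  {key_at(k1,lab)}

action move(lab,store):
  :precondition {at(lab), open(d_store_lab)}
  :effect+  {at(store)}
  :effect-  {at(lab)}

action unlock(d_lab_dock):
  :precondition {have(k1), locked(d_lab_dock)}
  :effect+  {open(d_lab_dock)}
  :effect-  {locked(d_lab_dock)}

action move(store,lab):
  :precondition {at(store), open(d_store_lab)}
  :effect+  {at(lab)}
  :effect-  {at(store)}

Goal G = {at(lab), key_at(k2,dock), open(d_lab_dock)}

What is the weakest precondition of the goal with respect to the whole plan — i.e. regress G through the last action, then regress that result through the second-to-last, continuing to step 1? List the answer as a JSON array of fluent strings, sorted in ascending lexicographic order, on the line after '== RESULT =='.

Regress step by step:
  through step 4 (move(store,lab)): drop {at(lab)}, keep {key_at(k2,dock), open(d_lab_dock)}, require {at(store), open(d_store_lab)}
    → {at(store), key_at(k2,dock), open(d_lab_dock), open(d_store_lab)}
  through step 3 (unlock(d_lab_dock)): drop {open(d_lab_dock)}, keep {at(store), key_at(k2,dock), open(d_store_lab)}, require {have(k1), locked(d_lab_dock)}
    → {at(store), have(k1), key_at(k2,dock), locked(d_lab_dock), open(d_store_lab)}
  through step 2 (move(lab,store)): drop {at(store)}, keep {have(k1), key_at(k2,dock), locked(d_lab_dock), open(d_store_lab)}, require {at(lab), open(d_store_lab)}
    → {at(lab), have(k1), key_at(k2,dock), locked(d_lab_dock), open(d_store_lab)}
  through step 1 (grab(k1)): drop {have(k1)}, keep {at(lab), key_at(k2,dock), locked(d_lab_dock), open(d_store_lab)}, require {at(lab), key_at(k1,lab)}
    → {at(lab), key_at(k1,lab), key_at(k2,dock), locked(d_lab_dock), open(d_store_lab)}

== RESULT ==
["at(lab)", "key_at(k1,lab)", "key_at(k2,dock)", "locked(d_lab_dock)", "open(d_store_lab)"]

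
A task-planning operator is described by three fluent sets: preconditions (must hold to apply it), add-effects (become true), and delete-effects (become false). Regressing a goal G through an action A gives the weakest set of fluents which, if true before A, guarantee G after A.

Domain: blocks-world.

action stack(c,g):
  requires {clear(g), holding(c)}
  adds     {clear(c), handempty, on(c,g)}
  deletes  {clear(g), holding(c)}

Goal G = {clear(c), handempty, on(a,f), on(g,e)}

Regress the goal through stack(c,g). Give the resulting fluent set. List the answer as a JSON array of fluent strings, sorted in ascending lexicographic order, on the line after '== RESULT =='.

Compute (G \ add) ∪ pre:
  G ∩ del = {}  (empty — regression defined)
  G \ add = {clear(c), handempty, on(a,f), on(g,e)} \ {clear(c), handempty, on(c,g)} = {on(a,f), on(g,e)}
  ∪ pre   = {on(a,f), on(g,e)} ∪ {clear(g), holding(c)}
          = {clear(g), holding(c), on(a,f), on(g,e)}

== RESULT ==
["clear(g)", "holding(c)", "on(a,f)", "on(g,e)"]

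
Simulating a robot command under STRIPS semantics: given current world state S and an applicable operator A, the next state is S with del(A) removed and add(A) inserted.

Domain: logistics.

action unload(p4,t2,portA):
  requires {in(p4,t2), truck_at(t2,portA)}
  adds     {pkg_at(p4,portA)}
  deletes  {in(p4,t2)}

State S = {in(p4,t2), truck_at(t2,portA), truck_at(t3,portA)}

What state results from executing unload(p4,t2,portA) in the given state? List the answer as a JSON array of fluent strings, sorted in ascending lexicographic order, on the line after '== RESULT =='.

Progress:
  pre ⊆ S: {in(p4,t2), truck_at(t2,portA)} ⊆ S  — applicable
  S \ del = {truck_at(t2,portA), truck_at(t3,portA)}
  ∪ add   = {pkg_at(p4,portA), truck_at(t2,portA), truck_at(t3,portA)}

== RESULT ==
["pkg_at(p4,portA)", "truck_at(t2,portA)", "truck_at(t3,portA)"]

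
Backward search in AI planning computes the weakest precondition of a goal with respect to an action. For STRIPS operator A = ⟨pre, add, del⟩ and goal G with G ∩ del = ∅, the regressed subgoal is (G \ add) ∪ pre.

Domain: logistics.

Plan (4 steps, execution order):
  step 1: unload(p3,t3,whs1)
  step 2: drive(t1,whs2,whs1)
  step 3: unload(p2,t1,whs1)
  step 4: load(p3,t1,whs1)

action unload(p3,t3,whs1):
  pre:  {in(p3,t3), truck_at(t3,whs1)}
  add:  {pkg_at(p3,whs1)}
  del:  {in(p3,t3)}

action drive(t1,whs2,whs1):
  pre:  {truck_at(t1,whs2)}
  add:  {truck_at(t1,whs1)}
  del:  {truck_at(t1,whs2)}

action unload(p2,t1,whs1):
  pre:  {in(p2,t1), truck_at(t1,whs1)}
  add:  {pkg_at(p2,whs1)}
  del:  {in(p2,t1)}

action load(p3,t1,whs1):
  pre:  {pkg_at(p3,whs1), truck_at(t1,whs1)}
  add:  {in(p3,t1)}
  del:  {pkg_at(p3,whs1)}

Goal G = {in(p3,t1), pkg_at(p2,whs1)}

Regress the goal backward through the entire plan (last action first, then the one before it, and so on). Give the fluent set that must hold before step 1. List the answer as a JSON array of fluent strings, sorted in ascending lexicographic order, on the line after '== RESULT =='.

Work backward from the goal:
  through step 4 (load(p3,t1,whs1)): drop {in(p3,t1)}, keep {pkg_at(p2,whs1)}, require {pkg_at(p3,whs1), truck_at(t1,whs1)}
    → {pkg_at(p2,whs1), pkg_at(p3,whs1), truck_at(t1,whs1)}
  through step 3 (unload(p2,t1,whs1)): drop {pkg_at(p2,whs1)}, keep {pkg_at(p3,whs1), truck_at(t1,whs1)}, require {in(p2,t1), truck_at(t1,whs1)}
    → {in(p2,t1), pkg_at(p3,whs1), truck_at(t1,whs1)}
  through step 2 (drive(t1,whs2,whs1)): drop {truck_at(t1,whs1)}, keep {in(p2,t1), pkg_at(p3,whs1)}, require {truck_at(t1,whs2)}
    → {in(p2,t1), pkg_at(p3,whs1), truck_at(t1,whs2)}
  through step 1 (unload(p3,t3,whs1)): drop {pkg_at(p3,whs1)}, keep {in(p2,t1), truck_at(t1,whs2)}, require {in(p3,t3), truck_at(t3,whs1)}
    → {in(p2,t1), in(p3,t3), truck_at(t1,whs2), truck_at(t3,whs1)}

== RESULT ==
["in(p2,t1)", "in(p3,t3)", "truck_at(t1,whs2)", "truck_at(t3,whs1)"]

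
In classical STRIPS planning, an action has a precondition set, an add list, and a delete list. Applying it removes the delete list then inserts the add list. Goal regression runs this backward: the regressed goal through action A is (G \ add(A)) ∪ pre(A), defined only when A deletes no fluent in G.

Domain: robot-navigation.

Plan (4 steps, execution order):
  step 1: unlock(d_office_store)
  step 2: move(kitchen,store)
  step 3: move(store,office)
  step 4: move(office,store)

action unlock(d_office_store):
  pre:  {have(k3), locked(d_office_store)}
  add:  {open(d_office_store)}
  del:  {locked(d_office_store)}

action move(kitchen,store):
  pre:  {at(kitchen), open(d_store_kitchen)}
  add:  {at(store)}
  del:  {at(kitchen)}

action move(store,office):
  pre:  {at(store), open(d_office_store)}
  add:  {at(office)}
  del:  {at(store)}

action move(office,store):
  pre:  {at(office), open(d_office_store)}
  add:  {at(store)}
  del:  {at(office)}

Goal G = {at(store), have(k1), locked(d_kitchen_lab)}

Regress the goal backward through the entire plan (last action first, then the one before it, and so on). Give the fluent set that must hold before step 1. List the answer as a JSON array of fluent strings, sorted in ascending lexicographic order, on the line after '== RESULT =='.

Work backward from the goal:
  through step 4 (move(office,store)): drop {at(store)}, keep {have(k1), locked(d_kitchen_lab)}, require {at(office), open(d_office_store)}
    → {at(office), have(k1), locked(d_kitchen_lab), open(d_office_store)}
  through step 3 (move(store,office)): drop {at(office)}, keep {have(k1), locked(d_kitchen_lab), open(d_office_store)}, require {at(store), open(d_office_store)}
    → {at(store), have(k1), locked(d_kitchen_lab), open(d_office_store)}
  through step 2 (move(kitchen,store)): drop {at(store)}, keep {have(k1), locked(d_kitchen_lab), open(d_office_store)}, require {at(kitchen), open(d_store_kitchen)}
    → {at(kitchen), have(k1), locked(d_kitchen_lab), open(d_office_store), open(d_store_kitchen)}
  through step 1 (unlock(d_office_store)): drop {open(d_office_store)}, keep {at(kitchen), have(k1), locked(d_kitchen_lab), open(d_store_kitchen)}, require {have(k3), locked(d_office_store)}
    → {at(kitchen), have(k1), have(k3), locked(d_kitchen_lab), locked(d_office_store), open(d_store_kitchen)}

== RESULT ==
["at(kitchen)", "have(k1)", "have(k3)", "locked(d_kitchen_lab)", "locked(d_office_store)", "open(d_store_kitchen)"]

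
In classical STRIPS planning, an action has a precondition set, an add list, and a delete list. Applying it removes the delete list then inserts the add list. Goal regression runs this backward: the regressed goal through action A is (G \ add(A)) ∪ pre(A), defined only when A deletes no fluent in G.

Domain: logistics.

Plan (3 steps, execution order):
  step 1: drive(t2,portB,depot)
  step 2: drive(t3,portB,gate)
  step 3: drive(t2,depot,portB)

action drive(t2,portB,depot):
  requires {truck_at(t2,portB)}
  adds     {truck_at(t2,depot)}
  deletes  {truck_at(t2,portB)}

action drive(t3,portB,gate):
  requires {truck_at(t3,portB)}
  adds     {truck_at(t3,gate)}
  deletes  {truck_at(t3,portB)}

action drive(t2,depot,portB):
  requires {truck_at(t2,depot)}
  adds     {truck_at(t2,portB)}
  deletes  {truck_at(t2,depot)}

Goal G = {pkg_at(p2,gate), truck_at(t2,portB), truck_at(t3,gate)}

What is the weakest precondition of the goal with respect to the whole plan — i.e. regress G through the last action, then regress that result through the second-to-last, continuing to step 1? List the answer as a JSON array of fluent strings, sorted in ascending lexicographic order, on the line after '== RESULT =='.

Regress step by step:
  through step 3 (drive(t2,depot,portB)): drop {truck_at(t2,portB)}, keep {pkg_at(p2,gate), truck_at(t3,gate)}, require {truck_at(t2,depot)}
    → {pkg_at(p2,gate), truck_at(t2,depot), truck_at(t3,gate)}
  through step 2 (drive(t3,portB,gate)): drop {truck_at(t3,gate)}, keep {pkg_at(p2,gate), truck_at(t2,depot)}, require {truck_at(t3,portB)}
    → {pkg_at(p2,gate), truck_at(t2,depot), truck_at(t3,portB)}
  through step 1 (drive(t2,portB,depot)): drop {truck_at(t2,depot)}, keep {pkg_at(p2,gate), truck_at(t3,portB)}, require {truck_at(t2,portB)}
    → {pkg_at(p2,gate), truck_at(t2,portB), truck_at(t3,portB)}

== RESULT ==
["pkg_at(p2,gate)", "truck_at(t2,portB)", "truck_at(t3,portB)"]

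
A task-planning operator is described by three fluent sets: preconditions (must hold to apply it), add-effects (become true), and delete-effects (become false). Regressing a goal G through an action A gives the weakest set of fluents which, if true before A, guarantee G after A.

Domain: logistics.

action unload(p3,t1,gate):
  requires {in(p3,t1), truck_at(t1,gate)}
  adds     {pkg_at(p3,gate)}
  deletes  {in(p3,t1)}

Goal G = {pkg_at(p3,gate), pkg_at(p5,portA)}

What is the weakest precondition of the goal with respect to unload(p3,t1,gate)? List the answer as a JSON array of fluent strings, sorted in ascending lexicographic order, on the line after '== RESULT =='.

Regress:
  G ∩ del = {}  (empty — regression defined)
  G \ add = {pkg_at(p3,gate), pkg_at(p5,portA)} \ {pkg_at(p3,gate)} = {pkg_at(p5,portA)}
  ∪ pre   = {pkg_at(p5,portA)} ∪ {in(p3,t1), truck_at(t1,gate)}
          = {in(p3,t1), pkg_at(p5,portA), truck_at(t1,gate)}

== RESULT ==
["in(p3,t1)", "pkg_at(p5,portA)", "truck_at(t1,gate)"]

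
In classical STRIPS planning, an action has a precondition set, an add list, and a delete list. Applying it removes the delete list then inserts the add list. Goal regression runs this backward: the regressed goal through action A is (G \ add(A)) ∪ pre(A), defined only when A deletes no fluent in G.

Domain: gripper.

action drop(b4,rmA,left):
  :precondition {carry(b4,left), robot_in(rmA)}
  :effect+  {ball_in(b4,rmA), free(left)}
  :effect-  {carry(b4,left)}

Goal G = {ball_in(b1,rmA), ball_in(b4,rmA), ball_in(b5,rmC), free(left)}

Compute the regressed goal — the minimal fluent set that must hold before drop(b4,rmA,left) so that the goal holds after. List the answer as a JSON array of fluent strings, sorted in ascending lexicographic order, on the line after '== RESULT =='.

Compute (G \ add) ∪ pre:
  G ∩ del = {}  (empty — regression defined)
  G \ add = {ball_in(b1,rmA), ball_in(b4,rmA), ball_in(b5,rmC), free(left)} \ {ball_in(b4,rmA), free(left)} = {ball_in(b1,rmA), ball_in(b5,rmC)}
  ∪ pre   = {ball_in(b1,rmA), ball_in(b5,rmC)} ∪ {carry(b4,left), robot_in(rmA)}
          = {ball_in(b1,rmA), ball_in(b5,rmC), carry(b4,left), robot_in(rmA)}

== RESULT ==
["ball_in(b1,rmA)", "ball_in(b5,rmC)", "carry(b4,left)", "robot_in(rmA)"]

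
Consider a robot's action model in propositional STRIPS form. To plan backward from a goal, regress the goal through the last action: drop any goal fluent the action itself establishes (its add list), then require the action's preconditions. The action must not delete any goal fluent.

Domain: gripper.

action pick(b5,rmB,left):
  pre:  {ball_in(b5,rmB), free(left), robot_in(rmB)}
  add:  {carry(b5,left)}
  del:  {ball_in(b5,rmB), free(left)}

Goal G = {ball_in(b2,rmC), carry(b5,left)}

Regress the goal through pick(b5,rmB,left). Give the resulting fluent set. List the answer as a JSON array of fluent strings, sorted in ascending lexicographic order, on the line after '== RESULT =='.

Compute (G \ add) ∪ pre:
  G ∩ del = {}  (empty — regression defined)
  G \ add = {ball_in(b2,rmC), carry(b5,left)} \ {carry(b5,left)} = {ball_in(b2,rmC)}
  ∪ pre   = {ball_in(b2,rmC)} ∪ {ball_in(b5,rmB), free(left), robot_in(rmB)}
          = {ball_in(b2,rmC), ball_in(b5,rmB), free(left), robot_in(rmB)}

== RESULT ==
["ball_in(b2,rmC)", "ball_in(b5,rmB)", "free(left)", "robot_in(rmB)"]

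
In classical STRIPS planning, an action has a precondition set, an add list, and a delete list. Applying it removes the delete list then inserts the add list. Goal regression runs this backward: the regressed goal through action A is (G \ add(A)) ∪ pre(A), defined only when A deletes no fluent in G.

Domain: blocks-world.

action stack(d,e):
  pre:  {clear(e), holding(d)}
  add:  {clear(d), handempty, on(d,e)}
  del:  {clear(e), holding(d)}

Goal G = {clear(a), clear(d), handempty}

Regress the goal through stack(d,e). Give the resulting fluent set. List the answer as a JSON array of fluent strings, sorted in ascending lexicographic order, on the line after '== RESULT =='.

Compute (G \ add) ∪ pre:
  G ∩ del = {}  (empty — regression defined)
  G \ add = {clear(a), clear(d), handempty} \ {clear(d), handempty, on(d,e)} = {clear(a)}
  ∪ pre   = {clear(a)} ∪ {clear(e), holding(d)}
          = {clear(a), clear(e), holding(d)}

== RESULT ==
["clear(a)", "clear(e)", "holding(d)"]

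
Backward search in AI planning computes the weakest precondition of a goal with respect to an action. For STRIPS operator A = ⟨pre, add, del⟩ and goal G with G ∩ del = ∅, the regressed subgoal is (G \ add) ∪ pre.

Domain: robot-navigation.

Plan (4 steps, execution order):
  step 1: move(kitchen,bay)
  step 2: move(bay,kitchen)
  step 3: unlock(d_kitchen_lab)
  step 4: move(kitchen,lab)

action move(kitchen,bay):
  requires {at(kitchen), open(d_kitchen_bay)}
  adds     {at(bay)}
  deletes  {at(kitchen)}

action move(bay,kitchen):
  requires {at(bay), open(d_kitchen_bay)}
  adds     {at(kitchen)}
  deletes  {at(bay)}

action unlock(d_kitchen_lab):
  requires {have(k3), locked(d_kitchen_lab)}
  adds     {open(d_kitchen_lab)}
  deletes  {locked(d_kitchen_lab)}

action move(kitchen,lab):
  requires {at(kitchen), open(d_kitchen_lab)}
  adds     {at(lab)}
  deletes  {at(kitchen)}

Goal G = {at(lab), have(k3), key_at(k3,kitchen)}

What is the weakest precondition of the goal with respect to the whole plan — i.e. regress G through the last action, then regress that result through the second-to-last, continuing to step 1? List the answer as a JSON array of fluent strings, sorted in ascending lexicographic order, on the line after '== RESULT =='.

Work backward from the goal:
  through step 4 (move(kitchen,lab)): drop {at(lab)}, keep {have(k3), key_at(k3,kitchen)}, require {at(kitchen), open(d_kitchen_lab)}
    → {at(kitchen), have(k3), key_at(k3,kitchen), open(d_kitchen_lab)}
  through step 3 (unlock(d_kitchen_lab)): drop {open(d_kitchen_lab)}, keep {at(kitchen), have(k3), key_at(k3,kitchen)}, require {have(k3), locked(d_kitchen_lab)}
    → {at(kitchen), have(k3), key_at(k3,kitchen), locked(d_kitchen_lab)}
  through step 2 (move(bay,kitchen)): drop {at(kitchen)}, keep {have(k3), key_at(k3,kitchen), locked(d_kitchen_lab)}, require {at(bay), open(d_kitchen_bay)}
    → {at(bay), have(k3), key_at(k3,kitchen), locked(d_kitchen_lab), open(d_kitchen_bay)}
  through step 1 (move(kitchen,bay)): drop {at(bay)}, keep {have(k3), key_at(k3,kitchen), locked(d_kitchen_lab), open(d_kitchen_bay)}, require {at(kitchen), open(d_kitchen_bay)}
    → {at(kitchen), have(k3), key_at(k3,kitchen), locked(d_kitchen_lab), open(d_kitchen_bay)}

== RESULT ==
["at(kitchen)", "have(k3)", "key_at(k3,kitchen)", "locked(d_kitchen_lab)", "open(d_kitchen_bay)"]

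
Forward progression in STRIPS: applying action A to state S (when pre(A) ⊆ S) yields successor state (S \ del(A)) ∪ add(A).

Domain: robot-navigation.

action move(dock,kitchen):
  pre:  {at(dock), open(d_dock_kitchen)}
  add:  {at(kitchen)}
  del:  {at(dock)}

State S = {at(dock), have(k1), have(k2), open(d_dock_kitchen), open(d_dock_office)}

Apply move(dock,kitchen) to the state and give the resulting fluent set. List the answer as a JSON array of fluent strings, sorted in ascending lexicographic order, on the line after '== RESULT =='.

Progress:
  pre ⊆ S: {at(dock), open(d_dock_kitchen)} ⊆ S  — applicable
  S \ del = {have(k1), have(k2), open(d_dock_kitchen), open(d_dock_office)}
  ∪ add   = {at(kitchen), have(k1), have(k2), open(d_dock_kitchen), open(d_dock_office)}

== RESULT ==
["at(kitchen)", "have(k1)", "have(k2)", "open(d_dock_kitchen)", "open(d_dock_office)"]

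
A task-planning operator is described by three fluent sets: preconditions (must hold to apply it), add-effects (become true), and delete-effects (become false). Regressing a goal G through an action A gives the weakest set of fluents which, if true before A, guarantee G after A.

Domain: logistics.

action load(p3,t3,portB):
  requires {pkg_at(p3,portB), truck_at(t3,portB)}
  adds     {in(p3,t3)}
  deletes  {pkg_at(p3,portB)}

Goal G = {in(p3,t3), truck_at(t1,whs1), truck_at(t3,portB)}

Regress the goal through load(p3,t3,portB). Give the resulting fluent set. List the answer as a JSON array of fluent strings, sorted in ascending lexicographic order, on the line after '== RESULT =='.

Compute (G \ add) ∪ pre:
  G ∩ del = {}  (empty — regression defined)
  G \ add = {in(p3,t3), truck_at(t1,whs1), truck_at(t3,portB)} \ {in(p3,t3)} = {truck_at(t1,whs1), truck_at(t3,portB)}
  ∪ pre   = {truck_at(t1,whs1), truck_at(t3,portB)} ∪ {pkg_at(p3,portB), truck_at(t3,portB)}
          = {pkg_at(p3,portB), truck_at(t1,whs1), truck_at(t3,portB)}

== RESULT ==
["pkg_at(p3,portB)", "truck_at(t1,whs1)", "truck_at(t3,portB)"]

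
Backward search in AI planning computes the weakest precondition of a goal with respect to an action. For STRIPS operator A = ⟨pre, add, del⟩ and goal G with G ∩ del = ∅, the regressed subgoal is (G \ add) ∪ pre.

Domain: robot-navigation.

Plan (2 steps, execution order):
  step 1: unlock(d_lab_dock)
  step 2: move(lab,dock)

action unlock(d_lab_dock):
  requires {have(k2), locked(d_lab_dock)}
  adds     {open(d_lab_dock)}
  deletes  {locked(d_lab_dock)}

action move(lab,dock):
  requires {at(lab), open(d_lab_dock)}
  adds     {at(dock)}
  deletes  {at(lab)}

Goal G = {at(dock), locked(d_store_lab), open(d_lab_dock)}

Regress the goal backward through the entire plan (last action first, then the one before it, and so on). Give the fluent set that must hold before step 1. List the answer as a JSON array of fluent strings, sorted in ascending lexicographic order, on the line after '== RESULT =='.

Work backward from the goal:
  through step 2 (move(lab,dock)): drop {at(dock)}, keep {locked(d_store_lab), open(d_lab_dock)}, require {at(lab), open(d_lab_dock)}
    → {at(lab), locked(d_store_lab), open(d_lab_dock)}
  through step 1 (unlock(d_lab_dock)): drop {open(d_lab_dock)}, keep {at(lab), locked(d_store_lab)}, require {have(k2), locked(d_lab_dock)}
    → {at(lab), have(k2), locked(d_lab_dock), locked(d_store_lab)}

== RESULT ==
["at(lab)", "have(k2)", "locked(d_lab_dock)", "locked(d_store_lab)"]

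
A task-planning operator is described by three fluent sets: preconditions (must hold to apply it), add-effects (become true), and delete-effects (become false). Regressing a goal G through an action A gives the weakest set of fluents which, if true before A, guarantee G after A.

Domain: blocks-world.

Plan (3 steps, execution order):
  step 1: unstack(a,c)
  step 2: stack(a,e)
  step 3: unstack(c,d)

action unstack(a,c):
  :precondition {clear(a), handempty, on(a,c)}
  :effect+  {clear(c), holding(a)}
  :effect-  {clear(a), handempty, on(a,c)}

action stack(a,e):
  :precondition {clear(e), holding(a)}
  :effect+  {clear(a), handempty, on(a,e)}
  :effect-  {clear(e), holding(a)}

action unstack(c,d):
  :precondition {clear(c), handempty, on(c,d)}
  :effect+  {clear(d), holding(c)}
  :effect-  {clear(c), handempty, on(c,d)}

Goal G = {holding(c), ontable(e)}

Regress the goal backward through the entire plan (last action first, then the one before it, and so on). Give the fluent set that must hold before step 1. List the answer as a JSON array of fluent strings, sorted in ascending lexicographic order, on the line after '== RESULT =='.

Work backward from the goal:
  through step 3 (unstack(c,d)): drop {holding(c)}, keep {ontable(e)}, require {clear(c), handempty, on(c,d)}
    → {clear(c), handempty, on(c,d), ontable(e)}
  through step 2 (stack(a,e)): drop {handempty}, keep {clear(c), on(c,d), ontable(e)}, require {clear(e), holding(a)}
    → {clear(c), clear(e), holding(a), on(c,d), ontable(e)}
  through step 1 (unstack(a,c)): drop {clear(c), holding(a)}, keep {clear(e), on(c,d), ontable(e)}, require {clear(a), handempty, on(a,c)}
    → {clear(a), clear(e), handempty, on(a,c), on(c,d), ontable(e)}

== RESULT ==
["clear(a)", "clear(e)", "handempty", "on(a,c)", "on(c,d)", "ontable(e)"]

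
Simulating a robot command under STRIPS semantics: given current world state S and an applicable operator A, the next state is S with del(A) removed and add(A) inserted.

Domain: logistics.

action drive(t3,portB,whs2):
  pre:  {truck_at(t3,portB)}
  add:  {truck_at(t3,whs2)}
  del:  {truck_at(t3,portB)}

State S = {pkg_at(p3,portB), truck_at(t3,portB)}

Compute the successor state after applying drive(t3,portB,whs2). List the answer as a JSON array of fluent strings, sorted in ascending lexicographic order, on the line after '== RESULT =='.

Progress:
  pre ⊆ S: {truck_at(t3,portB)} ⊆ S  — applicable
  S \ del = {pkg_at(p3,portB)}
  ∪ add   = {pkg_at(p3,portB), truck_at(t3,whs2)}

== RESULT ==
["pkg_at(p3,portB)", "truck_at(t3,whs2)"]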